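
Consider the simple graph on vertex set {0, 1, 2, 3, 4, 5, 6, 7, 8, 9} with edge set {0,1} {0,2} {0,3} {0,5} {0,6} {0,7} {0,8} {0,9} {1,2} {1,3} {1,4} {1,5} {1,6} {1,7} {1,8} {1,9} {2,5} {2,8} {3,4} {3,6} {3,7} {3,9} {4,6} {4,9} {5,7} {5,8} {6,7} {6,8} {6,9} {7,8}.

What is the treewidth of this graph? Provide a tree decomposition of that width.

Each bag holds 5 vertices, so the decomposition has width 4, which upper-bounds the treewidth. Conversely, {0, 1, 2, 5, 8} is a clique of size 5, and the vertices of any clique must share a bag in every tree decomposition; so some bag has ≥ 5 vertices and tw(G) ≥ 4. Therefore the treewidth is 4.

Treewidth 4.
One optimal decomposition is:
Bags: B1 = {0, 1, 6, 7, 8}  B2 = {0, 1, 3, 6, 7}  B3 = {0, 1, 5, 7, 8}  B4 = {0, 1, 3, 6, 9}  B5 = {0, 1, 2, 5, 8}  B6 = {1, 3, 4, 6, 9}
Tree: B1–B2, B1–B3, B2–B4, B3–B5, B4–B6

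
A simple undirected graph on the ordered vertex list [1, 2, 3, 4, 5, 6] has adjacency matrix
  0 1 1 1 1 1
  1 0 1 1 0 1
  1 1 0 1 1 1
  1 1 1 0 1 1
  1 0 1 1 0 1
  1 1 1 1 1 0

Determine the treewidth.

A width-4 tree decomposition is:
Bags: B1 = {1, 3, 4, 5, 6}  B2 = {1, 2, 3, 4, 6}
Tree: B1–B2
Each bag holds 5 vertices, so the decomposition has width 4, which upper-bounds the treewidth. For the lower bound, the 5 vertices {1, 2, 3, 4, 6} are pairwise adjacent, and any tree decomposition puts a clique entirely inside one bag — forcing width ≥ 4. The upper and lower bounds meet at 4, so that is the treewidth.

4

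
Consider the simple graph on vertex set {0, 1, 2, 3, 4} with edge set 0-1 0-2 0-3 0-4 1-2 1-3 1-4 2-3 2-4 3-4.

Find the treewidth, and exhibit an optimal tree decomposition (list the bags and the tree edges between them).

With just one bag of size 5, the width is 5 − 1 = 4, so tw(G) ≤ 4. On the other hand G contains the 5-clique {0, 1, 2, 3, 4}. A clique must lie in a single bag of any decomposition, so no decomposition can have width below 4. Therefore the treewidth is 4.

Treewidth 4.
One optimal decomposition is:
Bags: B1 = {0, 1, 2, 3, 4}
Tree: (single bag)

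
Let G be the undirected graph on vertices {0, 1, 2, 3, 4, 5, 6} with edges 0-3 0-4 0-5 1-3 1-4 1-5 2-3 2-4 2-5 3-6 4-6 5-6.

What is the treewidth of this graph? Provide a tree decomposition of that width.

Treewidth 3.
Bags: B1 = {2, 3, 4, 5}  B2 = {0, 3, 4, 5}  B3 = {1, 3, 4, 5}  B4 = {3, 4, 5, 6}
Tree: B1–B2, B2–B3, B3–B4

Every bag has size at most 4, so the width is 4 − 1 = 3 and tw(G) ≤ 3. For the lower bound: the 4 vertex sets {2,3}, {0,4}, {5}, {1} are disjoint, each induces a connected subgraph, and every pair is joined by at least one edge of G. Contracting each set to a single vertex therefore yields K_{4} as a minor, and since treewidth is minor-monotone, tw(G) ≥ tw(K_{4}) = 3. Therefore the treewidth is 3.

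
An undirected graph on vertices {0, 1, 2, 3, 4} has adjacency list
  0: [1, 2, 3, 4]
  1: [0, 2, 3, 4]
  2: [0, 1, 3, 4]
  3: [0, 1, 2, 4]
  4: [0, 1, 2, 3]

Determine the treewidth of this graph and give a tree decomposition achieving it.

Treewidth 4.
Bags: B1 = {0, 1, 2, 3, 4}
Tree: (single bag)

With just one bag of size 5, the width is 5 − 1 = 4, so tw(G) ≤ 4. For the lower bound, the 5 vertices {0, 1, 2, 3, 4} are pairwise adjacent, and any tree decomposition puts a clique entirely inside one bag — forcing width ≥ 4. Therefore the treewidth is 4.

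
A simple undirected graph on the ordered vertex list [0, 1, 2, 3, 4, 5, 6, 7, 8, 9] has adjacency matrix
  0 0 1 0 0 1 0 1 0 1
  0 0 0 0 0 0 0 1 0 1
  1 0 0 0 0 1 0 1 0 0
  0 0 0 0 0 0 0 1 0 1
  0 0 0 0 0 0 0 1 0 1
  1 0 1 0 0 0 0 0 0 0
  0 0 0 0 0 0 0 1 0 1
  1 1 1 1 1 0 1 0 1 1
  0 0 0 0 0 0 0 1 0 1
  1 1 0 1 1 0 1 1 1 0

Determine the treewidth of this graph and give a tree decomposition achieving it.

The largest bag has 3 vertices, giving width 2; this decomposition certifies tw(G) ≤ 2. Conversely, {0, 2, 5} is a clique of size 3, and the vertices of any clique must share a bag in every tree decomposition; so some bag has ≥ 3 vertices and tw(G) ≥ 2. Combining the bounds, tw(G) = 2.

Treewidth 2.
Bags: B1 = {4, 7, 9}  B2 = {7, 8, 9}  B3 = {3, 7, 9}  B4 = {0, 7, 9}  B5 = {6, 7, 9}  B6 = {1, 7, 9}  B7 = {0, 2, 7}  B8 = {0, 2, 5}
Tree: B1–B2, B2–B3, B1–B4, B1–B5, B2–B6, B4–B7, B7–B8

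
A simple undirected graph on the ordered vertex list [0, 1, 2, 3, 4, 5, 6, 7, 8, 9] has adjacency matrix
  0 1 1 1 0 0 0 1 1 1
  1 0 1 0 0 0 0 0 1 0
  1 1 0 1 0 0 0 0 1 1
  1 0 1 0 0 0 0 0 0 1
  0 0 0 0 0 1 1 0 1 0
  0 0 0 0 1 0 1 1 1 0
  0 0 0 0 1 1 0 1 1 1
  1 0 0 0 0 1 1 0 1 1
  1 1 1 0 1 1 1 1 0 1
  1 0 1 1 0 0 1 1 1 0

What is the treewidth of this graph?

A width-3 tree decomposition is:
Bags: B1 = {5, 6, 7, 8}  B2 = {6, 7, 8, 9}  B3 = {0, 7, 8, 9}  B4 = {0, 2, 8, 9}  B5 = {4, 5, 6, 8}  B6 = {0, 1, 2, 8}  B7 = {0, 2, 3, 9}
Tree: B1–B2, B2–B3, B3–B4, B1–B5, B4–B6, B4–B7
Each bag holds 4 vertices, so the decomposition has width 3, which upper-bounds the treewidth. On the other hand G contains the 4-clique {0, 1, 2, 8}. A clique must lie in a single bag of any decomposition, so no decomposition can have width below 3. Combining the bounds, tw(G) = 3.

3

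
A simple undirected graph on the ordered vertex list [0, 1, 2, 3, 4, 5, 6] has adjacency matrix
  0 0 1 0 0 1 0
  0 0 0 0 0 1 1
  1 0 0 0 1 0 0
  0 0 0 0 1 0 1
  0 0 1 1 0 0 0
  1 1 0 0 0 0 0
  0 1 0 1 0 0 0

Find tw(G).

A width-2 tree decomposition is:
Bags: B1 = {0, 2, 5}  B2 = {1, 2, 5}  B3 = {1, 2, 6}  B4 = {2, 3, 6}  B5 = {2, 3, 4}
Tree: B1–B2, B2–B3, B3–B4, B4–B5
Every bag has size at most 3, so the width is 3 − 1 = 2 and tw(G) ≤ 2. Since 2–0–5–1–6–3–4–2 is a cycle in G, G is not acyclic. Forests are exactly the graphs of treewidth ≤ 1, so tw(G) ≥ 2. Hence tw(G) = 2 exactly.

2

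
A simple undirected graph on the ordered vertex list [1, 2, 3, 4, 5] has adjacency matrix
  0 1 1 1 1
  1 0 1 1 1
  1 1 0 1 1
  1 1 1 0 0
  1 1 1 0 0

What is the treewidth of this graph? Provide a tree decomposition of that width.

Each bag holds 4 vertices, so the decomposition has width 3, which upper-bounds the treewidth. Conversely, {1, 2, 3, 4} is a clique of size 4, and the vertices of any clique must share a bag in every tree decomposition; so some bag has ≥ 4 vertices and tw(G) ≥ 3. Combining the bounds, tw(G) = 3.

Treewidth 3.
Bags: B1 = {1, 2, 3, 5}  B2 = {1, 2, 3, 4}
Tree: B1–B2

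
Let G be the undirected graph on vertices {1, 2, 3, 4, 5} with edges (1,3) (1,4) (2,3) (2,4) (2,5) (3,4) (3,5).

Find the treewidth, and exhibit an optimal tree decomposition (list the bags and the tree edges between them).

The largest bag has 3 vertices, giving width 2; this decomposition certifies tw(G) ≤ 2. For the lower bound, the 3 vertices {1, 3, 4} are pairwise adjacent, and any tree decomposition puts a clique entirely inside one bag — forcing width ≥ 2. Therefore the treewidth is 2.

Treewidth 2.
One such decomposition:
Bags: B1 = {1, 3, 4}  B2 = {2, 3, 4}  B3 = {2, 3, 5}
Tree: B1–B2, B2–B3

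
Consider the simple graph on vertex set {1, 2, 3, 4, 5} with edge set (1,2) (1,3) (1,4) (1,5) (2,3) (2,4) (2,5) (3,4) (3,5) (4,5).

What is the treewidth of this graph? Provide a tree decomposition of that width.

Treewidth 4.
One optimal decomposition is:
Bags: B1 = {1, 2, 3, 4, 5}
Tree: (single bag)

With just one bag of size 5, the width is 5 − 1 = 4, so tw(G) ≤ 4. On the other hand G contains the 5-clique {1, 2, 3, 4, 5}. A clique must lie in a single bag of any decomposition, so no decomposition can have width below 4. Hence tw(G) = 4 exactly.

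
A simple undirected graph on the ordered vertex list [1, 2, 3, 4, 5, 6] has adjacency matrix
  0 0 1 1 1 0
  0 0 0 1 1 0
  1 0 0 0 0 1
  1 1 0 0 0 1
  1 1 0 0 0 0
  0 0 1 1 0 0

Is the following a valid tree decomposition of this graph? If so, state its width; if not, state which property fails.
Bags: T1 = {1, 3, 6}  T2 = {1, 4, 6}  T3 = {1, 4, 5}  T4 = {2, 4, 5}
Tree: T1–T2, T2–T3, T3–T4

Vertex coverage: the bags together contain {1, 2, 3, 4, 5, 6}, the full vertex set. Edge coverage: each edge of G has both endpoints in at least one bag. Running intersection: for every vertex, the bags containing it form a connected subtree. All three properties hold, so this is a valid tree decomposition of width max|bag| − 1 = 2, and hence tw(G) ≤ 2.

Yes; width 2.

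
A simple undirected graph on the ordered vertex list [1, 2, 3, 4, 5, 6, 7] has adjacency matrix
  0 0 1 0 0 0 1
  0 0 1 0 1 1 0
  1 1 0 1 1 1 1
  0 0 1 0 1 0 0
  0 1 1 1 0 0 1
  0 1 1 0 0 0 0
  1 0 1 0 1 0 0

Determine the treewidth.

2

A width-2 tree decomposition is:
Bags: B1 = {2, 3, 5}  B2 = {2, 3, 6}  B3 = {3, 4, 5}  B4 = {3, 5, 7}  B5 = {1, 3, 7}
Tree: B1–B2, B1–B3, B3–B4, B4–B5
Each bag holds 3 vertices, so the decomposition has width 2, which upper-bounds the treewidth. Conversely, {1, 3, 7} is a clique of size 3, and the vertices of any clique must share a bag in every tree decomposition; so some bag has ≥ 3 vertices and tw(G) ≥ 2. The upper and lower bounds meet at 2, so that is the treewidth.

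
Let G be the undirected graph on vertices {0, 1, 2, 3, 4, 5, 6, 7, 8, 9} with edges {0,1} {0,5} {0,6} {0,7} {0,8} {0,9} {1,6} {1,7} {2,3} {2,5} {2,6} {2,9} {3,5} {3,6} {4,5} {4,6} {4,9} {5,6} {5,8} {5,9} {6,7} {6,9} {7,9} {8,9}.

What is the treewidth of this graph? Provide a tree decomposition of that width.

Treewidth 3.
Bags: B1 = {0, 5, 6, 9}  B2 = {0, 6, 7, 9}  B3 = {2, 5, 6, 9}  B4 = {4, 5, 6, 9}  B5 = {0, 5, 8, 9}  B6 = {2, 3, 5, 6}  B7 = {0, 1, 6, 7}
Tree: B1–B2, B1–B3, B3–B4, B1–B5, B3–B6, B2–B7

Each bag holds 4 vertices, so the decomposition has width 3, which upper-bounds the treewidth. On the other hand G contains the 4-clique {0, 5, 8, 9}. A clique must lie in a single bag of any decomposition, so no decomposition can have width below 3. Therefore the treewidth is 3.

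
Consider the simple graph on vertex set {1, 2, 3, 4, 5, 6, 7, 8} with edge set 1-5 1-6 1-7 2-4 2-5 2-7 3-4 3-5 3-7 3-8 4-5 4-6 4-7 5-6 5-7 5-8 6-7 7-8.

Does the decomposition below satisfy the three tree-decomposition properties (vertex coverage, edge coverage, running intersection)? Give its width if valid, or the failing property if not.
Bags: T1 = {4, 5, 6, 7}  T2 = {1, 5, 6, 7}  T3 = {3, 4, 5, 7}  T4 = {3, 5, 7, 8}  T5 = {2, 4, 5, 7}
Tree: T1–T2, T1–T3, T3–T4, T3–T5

Yes; width 3.

Checking the three conditions: (i) the bags cover all of {1, 2, 3, 4, 5, 6, 7, 8}; (ii) for each edge, some bag contains both endpoints; (iii) the bags containing any fixed vertex form a subtree. All hold, so the decomposition is valid with width 4 − 1 = 3.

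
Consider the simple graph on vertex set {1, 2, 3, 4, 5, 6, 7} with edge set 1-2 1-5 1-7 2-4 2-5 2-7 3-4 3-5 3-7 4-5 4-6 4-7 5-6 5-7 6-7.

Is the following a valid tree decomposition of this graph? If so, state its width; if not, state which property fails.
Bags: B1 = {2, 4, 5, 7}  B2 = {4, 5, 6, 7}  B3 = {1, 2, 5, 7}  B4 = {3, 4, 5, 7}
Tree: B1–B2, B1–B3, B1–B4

Vertex coverage: the bags together contain {1, 2, 3, 4, 5, 6, 7}, the full vertex set. Edge coverage: each edge of G has both endpoints in at least one bag. Running intersection: for every vertex, the bags containing it form a connected subtree. All three properties hold, so this is a valid tree decomposition of width max|bag| − 1 = 3, and hence tw(G) ≤ 3.

Yes; width 3.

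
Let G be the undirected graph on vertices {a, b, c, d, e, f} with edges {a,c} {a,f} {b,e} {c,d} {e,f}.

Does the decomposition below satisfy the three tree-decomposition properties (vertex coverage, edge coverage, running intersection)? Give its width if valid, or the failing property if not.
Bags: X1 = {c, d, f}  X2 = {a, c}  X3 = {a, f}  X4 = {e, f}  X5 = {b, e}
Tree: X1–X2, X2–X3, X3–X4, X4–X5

No — bags containing vertex f are not connected in the tree.

A tree decomposition must satisfy three properties: every vertex lies in some bag; for every edge, both endpoints lie together in some bag; and for every vertex, the bags containing it form a connected subtree. Here bags containing vertex f are not connected in the tree, so the decomposition is invalid.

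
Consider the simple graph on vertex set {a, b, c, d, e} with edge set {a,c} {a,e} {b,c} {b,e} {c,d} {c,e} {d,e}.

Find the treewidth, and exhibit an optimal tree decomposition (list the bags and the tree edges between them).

Treewidth 2.
One optimal decomposition is:
Bags: B1 = {b, c, e}  B2 = {a, c, e}  B3 = {c, d, e}
Tree: B1–B2, B2–B3

Each bag holds 3 vertices, so the decomposition has width 2, which upper-bounds the treewidth. For the lower bound, the 3 vertices {c, d, e} are pairwise adjacent, and any tree decomposition puts a clique entirely inside one bag — forcing width ≥ 2. Therefore the treewidth is 2.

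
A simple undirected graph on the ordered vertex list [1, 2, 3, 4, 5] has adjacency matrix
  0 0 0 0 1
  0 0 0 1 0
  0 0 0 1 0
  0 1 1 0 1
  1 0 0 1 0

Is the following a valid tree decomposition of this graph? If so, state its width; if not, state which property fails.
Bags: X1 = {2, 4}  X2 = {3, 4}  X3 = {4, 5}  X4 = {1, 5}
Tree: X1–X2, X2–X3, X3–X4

Every vertex of G appears in some bag (union = {1, 2, 3, 4, 5}); every edge is covered by a bag; and for each vertex v the set of bags containing v is connected in the bag tree. The decomposition is therefore valid. The largest bag has 2 vertices, so the width is 1.

Yes; width 1.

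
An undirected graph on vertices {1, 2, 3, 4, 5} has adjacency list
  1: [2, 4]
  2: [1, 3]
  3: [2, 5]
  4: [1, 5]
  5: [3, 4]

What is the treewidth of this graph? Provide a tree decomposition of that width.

Treewidth 2.
One optimal decomposition is:
Bags: B1 = {1, 2, 3}  B2 = {1, 3, 5}  B3 = {1, 4, 5}
Tree: B1–B2, B2–B3

The largest bag has 3 vertices, giving width 2; this decomposition certifies tw(G) ≤ 2. Since 1–2–3–5–4–1 is a cycle in G, G is not acyclic. Forests are exactly the graphs of treewidth ≤ 1, so tw(G) ≥ 2. The upper and lower bounds meet at 2, so that is the treewidth.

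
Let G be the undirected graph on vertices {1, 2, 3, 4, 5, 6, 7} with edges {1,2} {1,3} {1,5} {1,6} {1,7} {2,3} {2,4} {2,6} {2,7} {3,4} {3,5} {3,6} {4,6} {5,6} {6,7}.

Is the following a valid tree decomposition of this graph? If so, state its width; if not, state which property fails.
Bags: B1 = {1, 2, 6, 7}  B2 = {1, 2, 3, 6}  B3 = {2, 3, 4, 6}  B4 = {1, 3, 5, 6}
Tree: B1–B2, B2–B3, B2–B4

Checking the three conditions: (i) the bags cover all of {1, 2, 3, 4, 5, 6, 7}; (ii) for each edge, some bag contains both endpoints; (iii) the bags containing any fixed vertex form a subtree. All hold, so the decomposition is valid with width 4 − 1 = 3.

Yes; width 3.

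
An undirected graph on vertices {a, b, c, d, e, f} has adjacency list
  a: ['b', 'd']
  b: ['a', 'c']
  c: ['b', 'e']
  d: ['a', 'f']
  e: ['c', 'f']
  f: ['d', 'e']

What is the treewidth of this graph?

A width-2 tree decomposition is:
Bags: B1 = {d, e, f}  B2 = {c, d, e}  B3 = {b, c, d}  B4 = {a, b, d}
Tree: B1–B2, B2–B3, B3–B4
Every bag has size at most 3, so the width is 3 − 1 = 2 and tw(G) ≤ 2. The edges d–f–e–c–b–a–d form a cycle, so G is not a tree and its treewidth is at least 2. Therefore the treewidth is 2.

2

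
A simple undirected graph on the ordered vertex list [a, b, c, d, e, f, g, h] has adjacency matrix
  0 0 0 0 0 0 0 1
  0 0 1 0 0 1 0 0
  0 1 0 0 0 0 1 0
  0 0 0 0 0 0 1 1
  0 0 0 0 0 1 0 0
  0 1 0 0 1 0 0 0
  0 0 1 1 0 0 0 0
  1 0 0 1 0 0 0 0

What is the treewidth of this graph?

1

A width-1 tree decomposition is:
Bags: B1 = {e, f}  B2 = {b, f}  B3 = {b, c}  B4 = {c, g}  B5 = {d, g}  B6 = {d, h}  B7 = {a, h}
Tree: B1–B2, B2–B3, B3–B4, B4–B5, B5–B6, B6–B7
Every bag has size at most 2, so the width is 2 − 1 = 1 and tw(G) ≤ 1. Any graph with an edge has treewidth ≥ 1, and G has the edge e–f. Hence tw(G) = 1 exactly.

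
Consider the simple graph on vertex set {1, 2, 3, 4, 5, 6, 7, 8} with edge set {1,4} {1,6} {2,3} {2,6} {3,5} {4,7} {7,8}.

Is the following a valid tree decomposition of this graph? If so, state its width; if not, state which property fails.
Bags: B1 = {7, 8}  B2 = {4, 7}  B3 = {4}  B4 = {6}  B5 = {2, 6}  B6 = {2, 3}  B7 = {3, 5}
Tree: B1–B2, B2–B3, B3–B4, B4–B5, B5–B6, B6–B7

A tree decomposition must satisfy three properties: every vertex lies in some bag; for every edge, both endpoints lie together in some bag; and for every vertex, the bags containing it form a connected subtree. Here vertex 1 appears in no bag, so the decomposition is invalid.

No — vertex 1 appears in no bag.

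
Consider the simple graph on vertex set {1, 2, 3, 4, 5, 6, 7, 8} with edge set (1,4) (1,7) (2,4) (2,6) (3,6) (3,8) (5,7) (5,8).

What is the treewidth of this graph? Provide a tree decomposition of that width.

The largest bag has 3 vertices, giving width 2; this decomposition certifies tw(G) ≤ 2. The edges 2–6–3–8–5–7–1–4–2 form a cycle, so G is not a tree and its treewidth is at least 2. The upper and lower bounds meet at 2, so that is the treewidth.

Treewidth 2.
One optimal decomposition is:
Bags: B1 = {2, 3, 6}  B2 = {2, 3, 8}  B3 = {2, 5, 8}  B4 = {2, 5, 7}  B5 = {1, 2, 7}  B6 = {1, 2, 4}
Tree: B1–B2, B2–B3, B3–B4, B4–B5, B5–B6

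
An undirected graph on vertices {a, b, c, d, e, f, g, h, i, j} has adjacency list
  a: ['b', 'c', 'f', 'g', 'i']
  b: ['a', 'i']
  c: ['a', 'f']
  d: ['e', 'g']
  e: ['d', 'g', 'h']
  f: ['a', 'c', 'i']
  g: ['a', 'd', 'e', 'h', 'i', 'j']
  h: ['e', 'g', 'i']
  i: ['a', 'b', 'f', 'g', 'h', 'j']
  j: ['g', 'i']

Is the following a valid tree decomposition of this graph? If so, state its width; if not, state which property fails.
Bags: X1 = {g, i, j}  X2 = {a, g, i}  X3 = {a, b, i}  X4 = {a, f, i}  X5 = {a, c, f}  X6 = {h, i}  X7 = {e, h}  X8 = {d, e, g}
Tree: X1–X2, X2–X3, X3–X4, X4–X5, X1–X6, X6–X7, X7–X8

No — edge (g,h) lies in no bag.

A tree decomposition must satisfy three properties: every vertex lies in some bag; for every edge, both endpoints lie together in some bag; and for every vertex, the bags containing it form a connected subtree. Here edge (g,h) lies in no bag, so the decomposition is invalid.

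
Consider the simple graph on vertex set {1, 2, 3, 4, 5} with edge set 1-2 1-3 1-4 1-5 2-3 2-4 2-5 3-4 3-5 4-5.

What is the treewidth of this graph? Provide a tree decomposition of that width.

Treewidth 4.
Bags: B1 = {1, 2, 3, 4, 5}
Tree: (single bag)

A single bag containing all 5 vertices is trivially a valid decomposition of width 4. On the other hand G contains the 5-clique {1, 2, 3, 4, 5}. A clique must lie in a single bag of any decomposition, so no decomposition can have width below 4. Combining the bounds, tw(G) = 4.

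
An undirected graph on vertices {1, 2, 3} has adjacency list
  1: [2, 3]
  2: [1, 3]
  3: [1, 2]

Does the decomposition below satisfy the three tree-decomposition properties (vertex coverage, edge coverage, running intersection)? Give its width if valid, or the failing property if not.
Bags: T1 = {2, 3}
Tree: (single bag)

A tree decomposition must satisfy three properties: every vertex lies in some bag; for every edge, both endpoints lie together in some bag; and for every vertex, the bags containing it form a connected subtree. Here vertex 1 appears in no bag, so the decomposition is invalid.

No — vertex 1 appears in no bag.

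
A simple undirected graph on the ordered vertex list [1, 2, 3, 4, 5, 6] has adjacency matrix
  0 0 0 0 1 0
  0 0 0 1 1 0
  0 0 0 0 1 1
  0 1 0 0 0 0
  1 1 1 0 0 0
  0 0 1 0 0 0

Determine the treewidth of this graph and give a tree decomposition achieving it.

The largest bag has 2 vertices, giving width 1; this decomposition certifies tw(G) ≤ 1. G has an edge, so its treewidth is at least 1. Therefore the treewidth is 1.

Treewidth 1.
One optimal decomposition is:
Bags: B1 = {2, 5}  B2 = {2, 4}  B3 = {1, 5}  B4 = {3, 5}  B5 = {3, 6}
Tree: B1–B2, B1–B3, B3–B4, B4–B5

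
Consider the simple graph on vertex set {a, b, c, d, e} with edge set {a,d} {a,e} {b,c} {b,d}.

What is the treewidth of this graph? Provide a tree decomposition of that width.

Treewidth 1.
One such decomposition:
Bags: B1 = {a, e}  B2 = {a, d}  B3 = {b, d}  B4 = {b, c}
Tree: B1–B2, B2–B3, B3–B4

The largest bag has 2 vertices, giving width 1; this decomposition certifies tw(G) ≤ 1. G has an edge, so its treewidth is at least 1. Therefore the treewidth is 1.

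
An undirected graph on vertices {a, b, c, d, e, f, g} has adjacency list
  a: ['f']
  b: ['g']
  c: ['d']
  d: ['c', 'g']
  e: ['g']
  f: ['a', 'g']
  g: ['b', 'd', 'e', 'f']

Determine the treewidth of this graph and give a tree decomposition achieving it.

Each bag holds 2 vertices, so the decomposition has width 1, which upper-bounds the treewidth. Since G has at least one edge (e.g. a–f), it is not an edgeless graph, so tw(G) ≥ 1. The upper and lower bounds meet at 1, so that is the treewidth.

Treewidth 1.
One such decomposition:
Bags: B1 = {a, f}  B2 = {f, g}  B3 = {d, g}  B4 = {b, g}  B5 = {e, g}  B6 = {c, d}
Tree: B1–B2, B2–B3, B3–B4, B2–B5, B3–B6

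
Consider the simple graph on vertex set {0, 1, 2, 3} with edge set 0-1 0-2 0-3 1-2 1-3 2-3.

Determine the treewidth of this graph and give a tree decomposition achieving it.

With just one bag of size 4, the width is 4 − 1 = 3, so tw(G) ≤ 3. Conversely, {0, 1, 2, 3} is a clique of size 4, and the vertices of any clique must share a bag in every tree decomposition; so some bag has ≥ 4 vertices and tw(G) ≥ 3. Therefore the treewidth is 3.

Treewidth 3.
One such decomposition:
Bags: B1 = {0, 1, 2, 3}
Tree: (single bag)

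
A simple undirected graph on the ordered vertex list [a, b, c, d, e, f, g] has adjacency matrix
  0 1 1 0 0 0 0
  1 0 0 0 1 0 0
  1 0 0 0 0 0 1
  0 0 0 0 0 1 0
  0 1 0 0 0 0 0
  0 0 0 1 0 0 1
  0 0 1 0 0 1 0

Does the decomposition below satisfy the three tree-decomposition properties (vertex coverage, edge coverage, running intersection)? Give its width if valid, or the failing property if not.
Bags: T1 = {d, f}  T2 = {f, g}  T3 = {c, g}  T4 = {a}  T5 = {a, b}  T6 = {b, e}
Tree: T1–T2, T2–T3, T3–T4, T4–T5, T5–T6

No — edge (c,a) lies in no bag.

A tree decomposition must satisfy three properties: every vertex lies in some bag; for every edge, both endpoints lie together in some bag; and for every vertex, the bags containing it form a connected subtree. Here edge (c,a) lies in no bag, so the decomposition is invalid.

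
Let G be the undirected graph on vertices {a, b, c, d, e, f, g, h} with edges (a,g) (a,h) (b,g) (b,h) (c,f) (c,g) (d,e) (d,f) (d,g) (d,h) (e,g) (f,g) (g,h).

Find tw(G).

A width-2 tree decomposition is:
Bags: B1 = {d, f, g}  B2 = {c, f, g}  B3 = {d, g, h}  B4 = {d, e, g}  B5 = {a, g, h}  B6 = {b, g, h}
Tree: B1–B2, B1–B3, B3–B4, B3–B5, B3–B6
Each bag holds 3 vertices, so the decomposition has width 2, which upper-bounds the treewidth. Conversely, {d, e, g} is a clique of size 3, and the vertices of any clique must share a bag in every tree decomposition; so some bag has ≥ 3 vertices and tw(G) ≥ 2. Hence tw(G) = 2 exactly.

2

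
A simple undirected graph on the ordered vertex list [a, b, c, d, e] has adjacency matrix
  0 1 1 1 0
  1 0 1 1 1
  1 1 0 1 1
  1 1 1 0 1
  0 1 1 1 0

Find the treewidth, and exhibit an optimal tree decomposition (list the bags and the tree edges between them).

The largest bag has 4 vertices, giving width 3; this decomposition certifies tw(G) ≤ 3. On the other hand G contains the 4-clique {b, c, d, e}. A clique must lie in a single bag of any decomposition, so no decomposition can have width below 3. Combining the bounds, tw(G) = 3.

Treewidth 3.
Bags: B1 = {b, c, d, e}  B2 = {a, b, c, d}
Tree: B1–B2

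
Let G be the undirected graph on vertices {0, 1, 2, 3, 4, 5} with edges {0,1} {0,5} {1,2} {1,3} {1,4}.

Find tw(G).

1

A width-1 tree decomposition is:
Bags: B1 = {0, 1}  B2 = {1, 4}  B3 = {1, 2}  B4 = {0, 5}  B5 = {1, 3}
Tree: B1–B2, B2–B3, B1–B4, B1–B5
The largest bag has 2 vertices, giving width 1; this decomposition certifies tw(G) ≤ 1. Since G has at least one edge (e.g. 1–0), it is not an edgeless graph, so tw(G) ≥ 1. Therefore the treewidth is 1.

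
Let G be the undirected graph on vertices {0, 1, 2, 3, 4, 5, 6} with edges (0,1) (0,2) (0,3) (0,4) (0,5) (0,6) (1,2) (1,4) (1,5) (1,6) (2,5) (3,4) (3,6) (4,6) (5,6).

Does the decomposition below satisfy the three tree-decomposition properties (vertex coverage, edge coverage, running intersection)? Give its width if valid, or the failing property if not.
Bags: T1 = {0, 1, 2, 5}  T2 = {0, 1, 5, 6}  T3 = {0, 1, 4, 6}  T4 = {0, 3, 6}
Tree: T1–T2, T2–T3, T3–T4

A tree decomposition must satisfy three properties: every vertex lies in some bag; for every edge, both endpoints lie together in some bag; and for every vertex, the bags containing it form a connected subtree. Here edge (4,3) lies in no bag, so the decomposition is invalid.

No — edge (4,3) lies in no bag.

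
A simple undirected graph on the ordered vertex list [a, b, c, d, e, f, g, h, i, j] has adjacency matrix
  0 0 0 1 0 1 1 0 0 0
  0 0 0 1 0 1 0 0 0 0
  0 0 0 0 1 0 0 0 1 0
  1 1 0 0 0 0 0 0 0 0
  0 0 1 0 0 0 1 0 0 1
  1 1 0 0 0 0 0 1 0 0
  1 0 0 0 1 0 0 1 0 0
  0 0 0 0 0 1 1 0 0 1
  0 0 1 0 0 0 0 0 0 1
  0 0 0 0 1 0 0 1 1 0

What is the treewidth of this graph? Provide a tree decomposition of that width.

Treewidth 2.
Bags: B1 = {b, d, f}  B2 = {a, d, f}  B3 = {a, f, h}  B4 = {a, g, h}  B5 = {g, h, j}  B6 = {e, g, j}  B7 = {e, i, j}  B8 = {c, e, i}
Tree: B1–B2, B2–B3, B3–B4, B4–B5, B5–B6, B6–B7, B7–B8

Every bag has size at most 3, so the width is 3 − 1 = 2 and tw(G) ≤ 2. The edges b–d–a–f–b form a cycle, so G is not a tree and its treewidth is at least 2. The upper and lower bounds meet at 2, so that is the treewidth.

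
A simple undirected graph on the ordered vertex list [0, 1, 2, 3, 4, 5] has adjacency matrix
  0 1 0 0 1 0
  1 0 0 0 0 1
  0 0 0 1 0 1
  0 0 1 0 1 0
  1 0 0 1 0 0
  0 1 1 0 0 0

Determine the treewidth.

A width-2 tree decomposition is:
Bags: B1 = {1, 2, 5}  B2 = {0, 1, 2}  B3 = {0, 2, 4}  B4 = {2, 3, 4}
Tree: B1–B2, B2–B3, B3–B4
Every bag has size at most 3, so the width is 3 − 1 = 2 and tw(G) ≤ 2. Since 2–5–1–0–4–3–2 is a cycle in G, G is not acyclic. Forests are exactly the graphs of treewidth ≤ 1, so tw(G) ≥ 2. Combining the bounds, tw(G) = 2.

2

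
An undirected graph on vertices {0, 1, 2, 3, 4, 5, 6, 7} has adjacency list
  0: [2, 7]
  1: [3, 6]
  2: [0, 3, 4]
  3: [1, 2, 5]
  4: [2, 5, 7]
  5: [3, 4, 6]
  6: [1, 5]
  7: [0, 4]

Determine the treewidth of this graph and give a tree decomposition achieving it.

Every bag has size at most 3, so the width is 3 − 1 = 2 and tw(G) ≤ 2. Since 0–7–4–2–0 is a cycle in G, G is not acyclic. Forests are exactly the graphs of treewidth ≤ 1, so tw(G) ≥ 2. The upper and lower bounds meet at 2, so that is the treewidth.

Treewidth 2.
Bags: B1 = {0, 2, 7}  B2 = {2, 4, 7}  B3 = {2, 3, 4}  B4 = {3, 4, 5}  B5 = {1, 3, 5}  B6 = {1, 5, 6}
Tree: B1–B2, B2–B3, B3–B4, B4–B5, B5–B6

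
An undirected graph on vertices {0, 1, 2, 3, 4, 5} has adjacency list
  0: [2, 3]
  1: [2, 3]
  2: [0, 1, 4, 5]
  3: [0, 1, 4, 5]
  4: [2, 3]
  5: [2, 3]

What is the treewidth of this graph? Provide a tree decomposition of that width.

Treewidth 2.
One optimal decomposition is:
Bags: B1 = {2, 3, 4}  B2 = {2, 3, 5}  B3 = {1, 2, 3}  B4 = {0, 2, 3}
Tree: B1–B2, B2–B3, B3–B4

The largest bag has 3 vertices, giving width 2; this decomposition certifies tw(G) ≤ 2. The edges 2–4–3–5–2 form a cycle, so G is not a tree and its treewidth is at least 2. The upper and lower bounds meet at 2, so that is the treewidth.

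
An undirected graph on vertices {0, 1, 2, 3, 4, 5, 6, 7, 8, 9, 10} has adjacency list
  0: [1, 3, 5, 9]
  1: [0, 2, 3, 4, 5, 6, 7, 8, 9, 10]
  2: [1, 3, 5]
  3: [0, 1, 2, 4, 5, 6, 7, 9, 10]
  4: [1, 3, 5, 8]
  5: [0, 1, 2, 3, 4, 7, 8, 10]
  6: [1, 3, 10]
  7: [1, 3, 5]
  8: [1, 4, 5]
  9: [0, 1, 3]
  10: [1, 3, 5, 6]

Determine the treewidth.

A width-3 tree decomposition is:
Bags: B1 = {0, 1, 3, 5}  B2 = {1, 3, 5, 10}  B3 = {1, 3, 5, 7}  B4 = {1, 3, 6, 10}  B5 = {0, 1, 3, 9}  B6 = {1, 3, 4, 5}  B7 = {1, 4, 5, 8}  B8 = {1, 2, 3, 5}
Tree: B1–B2, B2–B3, B2–B4, B1–B5, B3–B6, B6–B7, B1–B8
Every bag has size at most 4, so the width is 4 − 1 = 3 and tw(G) ≤ 3. On the other hand G contains the 4-clique {1, 4, 5, 8}. A clique must lie in a single bag of any decomposition, so no decomposition can have width below 3. Hence tw(G) = 3 exactly.

3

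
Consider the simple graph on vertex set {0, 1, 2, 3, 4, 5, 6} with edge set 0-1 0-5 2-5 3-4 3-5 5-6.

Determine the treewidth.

A width-1 tree decomposition is:
Bags: B1 = {3, 5}  B2 = {0, 5}  B3 = {2, 5}  B4 = {3, 4}  B5 = {0, 1}  B6 = {5, 6}
Tree: B1–B2, B2–B3, B1–B4, B2–B5, B1–B6
The largest bag has 2 vertices, giving width 1; this decomposition certifies tw(G) ≤ 1. G has an edge, so its treewidth is at least 1. Combining the bounds, tw(G) = 1.

1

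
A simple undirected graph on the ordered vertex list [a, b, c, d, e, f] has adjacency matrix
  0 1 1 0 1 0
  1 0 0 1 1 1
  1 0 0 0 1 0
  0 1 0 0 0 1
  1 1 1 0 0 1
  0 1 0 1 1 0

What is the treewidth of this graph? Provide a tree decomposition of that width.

Treewidth 2.
One such decomposition:
Bags: B1 = {b, e, f}  B2 = {a, b, e}  B3 = {b, d, f}  B4 = {a, c, e}
Tree: B1–B2, B1–B3, B2–B4

Every bag has size at most 3, so the width is 3 − 1 = 2 and tw(G) ≤ 2. On the other hand G contains the 3-clique {b, d, f}. A clique must lie in a single bag of any decomposition, so no decomposition can have width below 2. The upper and lower bounds meet at 2, so that is the treewidth.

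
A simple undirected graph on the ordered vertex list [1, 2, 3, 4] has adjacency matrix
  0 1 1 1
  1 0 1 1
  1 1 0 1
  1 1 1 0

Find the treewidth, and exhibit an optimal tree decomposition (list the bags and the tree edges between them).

Treewidth 3.
Bags: B1 = {1, 2, 3, 4}
Tree: (single bag)

With just one bag of size 4, the width is 4 − 1 = 3, so tw(G) ≤ 3. For the lower bound, the 4 vertices {1, 2, 3, 4} are pairwise adjacent, and any tree decomposition puts a clique entirely inside one bag — forcing width ≥ 3. Hence tw(G) = 3 exactly.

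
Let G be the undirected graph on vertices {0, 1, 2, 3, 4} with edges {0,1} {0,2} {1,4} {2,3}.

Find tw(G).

A width-1 tree decomposition is:
Bags: B1 = {1, 4}  B2 = {0, 1}  B3 = {0, 2}  B4 = {2, 3}
Tree: B1–B2, B2–B3, B3–B4
Each bag holds 2 vertices, so the decomposition has width 1, which upper-bounds the treewidth. Since G has at least one edge (e.g. 4–1), it is not an edgeless graph, so tw(G) ≥ 1. Hence tw(G) = 1 exactly.

1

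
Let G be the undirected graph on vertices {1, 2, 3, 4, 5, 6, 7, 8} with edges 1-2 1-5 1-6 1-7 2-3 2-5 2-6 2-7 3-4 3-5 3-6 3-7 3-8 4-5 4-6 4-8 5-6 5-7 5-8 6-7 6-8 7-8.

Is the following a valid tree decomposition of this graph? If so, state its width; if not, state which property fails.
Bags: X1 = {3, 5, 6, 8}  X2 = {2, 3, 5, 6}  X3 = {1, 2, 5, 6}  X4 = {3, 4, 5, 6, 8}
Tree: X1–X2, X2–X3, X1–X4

A tree decomposition must satisfy three properties: every vertex lies in some bag; for every edge, both endpoints lie together in some bag; and for every vertex, the bags containing it form a connected subtree. Here vertex 7 appears in no bag, so the decomposition is invalid.

No — vertex 7 appears in no bag.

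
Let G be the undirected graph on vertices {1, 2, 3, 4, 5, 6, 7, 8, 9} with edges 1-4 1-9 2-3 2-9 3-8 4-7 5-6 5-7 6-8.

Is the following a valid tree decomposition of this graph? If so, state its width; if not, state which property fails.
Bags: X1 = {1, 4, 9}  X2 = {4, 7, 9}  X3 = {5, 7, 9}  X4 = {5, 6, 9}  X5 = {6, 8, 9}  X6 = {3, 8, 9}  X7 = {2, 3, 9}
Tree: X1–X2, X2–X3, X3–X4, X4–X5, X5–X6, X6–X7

Vertex coverage: the bags together contain {1, 2, 3, 4, 5, 6, 7, 8, 9}, the full vertex set. Edge coverage: each edge of G has both endpoints in at least one bag. Running intersection: for every vertex, the bags containing it form a connected subtree. All three properties hold, so this is a valid tree decomposition of width max|bag| − 1 = 2, and hence tw(G) ≤ 2.

Yes; width 2.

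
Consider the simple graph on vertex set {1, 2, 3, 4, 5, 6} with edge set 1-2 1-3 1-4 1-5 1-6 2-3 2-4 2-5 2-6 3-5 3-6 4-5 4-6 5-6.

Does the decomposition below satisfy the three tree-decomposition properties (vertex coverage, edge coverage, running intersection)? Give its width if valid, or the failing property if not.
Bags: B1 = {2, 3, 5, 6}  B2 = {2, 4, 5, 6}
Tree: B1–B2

A tree decomposition must satisfy three properties: every vertex lies in some bag; for every edge, both endpoints lie together in some bag; and for every vertex, the bags containing it form a connected subtree. Here vertex 1 appears in no bag, so the decomposition is invalid.

No — vertex 1 appears in no bag.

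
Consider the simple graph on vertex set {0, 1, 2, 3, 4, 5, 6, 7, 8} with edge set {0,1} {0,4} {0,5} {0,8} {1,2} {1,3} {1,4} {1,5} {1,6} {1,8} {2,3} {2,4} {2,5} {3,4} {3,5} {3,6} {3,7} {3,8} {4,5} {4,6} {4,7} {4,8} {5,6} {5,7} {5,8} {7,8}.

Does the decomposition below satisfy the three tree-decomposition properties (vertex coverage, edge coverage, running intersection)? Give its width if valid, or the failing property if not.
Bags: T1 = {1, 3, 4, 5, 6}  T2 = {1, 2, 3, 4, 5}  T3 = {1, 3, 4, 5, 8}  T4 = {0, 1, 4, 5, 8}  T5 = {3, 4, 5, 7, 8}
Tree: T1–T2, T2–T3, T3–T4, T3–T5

Yes; width 4.

Every vertex of G appears in some bag (union = {0, 1, 2, 3, 4, 5, 6, 7, 8}); every edge is covered by a bag; and for each vertex v the set of bags containing v is connected in the bag tree. The decomposition is therefore valid. The largest bag has 5 vertices, so the width is 4.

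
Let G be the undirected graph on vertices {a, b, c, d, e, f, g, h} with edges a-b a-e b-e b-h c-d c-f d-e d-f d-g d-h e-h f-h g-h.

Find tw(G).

A width-2 tree decomposition is:
Bags: B1 = {d, g, h}  B2 = {d, e, h}  B3 = {d, f, h}  B4 = {c, d, f}  B5 = {b, e, h}  B6 = {a, b, e}
Tree: B1–B2, B2–B3, B3–B4, B2–B5, B5–B6
The largest bag has 3 vertices, giving width 2; this decomposition certifies tw(G) ≤ 2. On the other hand G contains the 3-clique {d, g, h}. A clique must lie in a single bag of any decomposition, so no decomposition can have width below 2. Hence tw(G) = 2 exactly.

2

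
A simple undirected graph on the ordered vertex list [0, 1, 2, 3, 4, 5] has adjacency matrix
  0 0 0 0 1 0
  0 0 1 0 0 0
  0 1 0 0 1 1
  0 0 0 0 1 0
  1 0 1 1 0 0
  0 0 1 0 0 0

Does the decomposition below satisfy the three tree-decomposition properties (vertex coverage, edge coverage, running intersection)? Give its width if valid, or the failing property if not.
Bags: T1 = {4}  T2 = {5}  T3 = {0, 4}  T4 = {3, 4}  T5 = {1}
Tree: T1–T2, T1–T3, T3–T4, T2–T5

A tree decomposition must satisfy three properties: every vertex lies in some bag; for every edge, both endpoints lie together in some bag; and for every vertex, the bags containing it form a connected subtree. Here vertex 2 appears in no bag, so the decomposition is invalid.

No — vertex 2 appears in no bag.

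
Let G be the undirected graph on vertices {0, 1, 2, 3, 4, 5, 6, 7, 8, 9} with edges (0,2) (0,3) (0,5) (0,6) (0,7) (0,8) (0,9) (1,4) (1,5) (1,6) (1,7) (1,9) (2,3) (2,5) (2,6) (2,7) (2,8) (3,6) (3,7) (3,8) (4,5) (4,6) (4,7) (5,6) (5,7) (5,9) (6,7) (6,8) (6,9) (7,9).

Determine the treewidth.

A width-4 tree decomposition is:
Bags: B1 = {0, 2, 5, 6, 7}  B2 = {0, 5, 6, 7, 9}  B3 = {0, 2, 3, 6, 7}  B4 = {0, 2, 3, 6, 8}  B5 = {1, 5, 6, 7, 9}  B6 = {1, 4, 5, 6, 7}
Tree: B1–B2, B1–B3, B3–B4, B2–B5, B5–B6
Every bag has size at most 5, so the width is 5 − 1 = 4 and tw(G) ≤ 4. Conversely, {0, 2, 3, 6, 8} is a clique of size 5, and the vertices of any clique must share a bag in every tree decomposition; so some bag has ≥ 5 vertices and tw(G) ≥ 4. Combining the bounds, tw(G) = 4.

4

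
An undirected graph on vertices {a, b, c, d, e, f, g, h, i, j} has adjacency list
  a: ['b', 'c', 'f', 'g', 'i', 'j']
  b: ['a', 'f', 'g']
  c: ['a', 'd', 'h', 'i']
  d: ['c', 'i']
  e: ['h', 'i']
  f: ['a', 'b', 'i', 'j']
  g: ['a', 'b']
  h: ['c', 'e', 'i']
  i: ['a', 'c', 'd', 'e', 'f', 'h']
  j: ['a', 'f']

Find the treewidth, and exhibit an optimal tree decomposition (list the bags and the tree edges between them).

Every bag has size at most 3, so the width is 3 − 1 = 2 and tw(G) ≤ 2. Conversely, {a, b, g} is a clique of size 3, and the vertices of any clique must share a bag in every tree decomposition; so some bag has ≥ 3 vertices and tw(G) ≥ 2. Hence tw(G) = 2 exactly.

Treewidth 2.
Bags: B1 = {a, c, i}  B2 = {c, h, i}  B3 = {a, f, i}  B4 = {a, b, f}  B5 = {c, d, i}  B6 = {e, h, i}  B7 = {a, f, j}  B8 = {a, b, g}
Tree: B1–B2, B1–B3, B3–B4, B1–B5, B2–B6, B4–B7, B4–B8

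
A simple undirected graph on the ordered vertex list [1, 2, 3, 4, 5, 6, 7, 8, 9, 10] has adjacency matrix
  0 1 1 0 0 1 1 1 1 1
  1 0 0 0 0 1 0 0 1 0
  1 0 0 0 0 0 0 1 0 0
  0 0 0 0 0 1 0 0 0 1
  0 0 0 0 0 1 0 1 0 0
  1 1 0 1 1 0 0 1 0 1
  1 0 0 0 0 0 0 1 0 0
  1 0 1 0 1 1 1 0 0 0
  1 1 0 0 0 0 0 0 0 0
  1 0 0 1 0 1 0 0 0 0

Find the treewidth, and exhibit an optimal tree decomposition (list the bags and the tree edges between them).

Treewidth 2.
One optimal decomposition is:
Bags: B1 = {1, 6, 10}  B2 = {1, 2, 6}  B3 = {1, 6, 8}  B4 = {1, 7, 8}  B5 = {1, 3, 8}  B6 = {1, 2, 9}  B7 = {5, 6, 8}  B8 = {4, 6, 10}
Tree: B1–B2, B1–B3, B3–B4, B3–B5, B2–B6, B3–B7, B1–B8

Every bag has size at most 3, so the width is 3 − 1 = 2 and tw(G) ≤ 2. On the other hand G contains the 3-clique {1, 2, 9}. A clique must lie in a single bag of any decomposition, so no decomposition can have width below 2. Hence tw(G) = 2 exactly.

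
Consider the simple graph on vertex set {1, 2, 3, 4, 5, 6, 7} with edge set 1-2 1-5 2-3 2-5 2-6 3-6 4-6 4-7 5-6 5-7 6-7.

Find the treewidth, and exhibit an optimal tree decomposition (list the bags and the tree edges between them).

Treewidth 2.
One optimal decomposition is:
Bags: B1 = {5, 6, 7}  B2 = {2, 5, 6}  B3 = {1, 2, 5}  B4 = {2, 3, 6}  B5 = {4, 6, 7}
Tree: B1–B2, B2–B3, B2–B4, B1–B5

Every bag has size at most 3, so the width is 3 − 1 = 2 and tw(G) ≤ 2. On the other hand G contains the 3-clique {1, 2, 5}. A clique must lie in a single bag of any decomposition, so no decomposition can have width below 2. Therefore the treewidth is 2.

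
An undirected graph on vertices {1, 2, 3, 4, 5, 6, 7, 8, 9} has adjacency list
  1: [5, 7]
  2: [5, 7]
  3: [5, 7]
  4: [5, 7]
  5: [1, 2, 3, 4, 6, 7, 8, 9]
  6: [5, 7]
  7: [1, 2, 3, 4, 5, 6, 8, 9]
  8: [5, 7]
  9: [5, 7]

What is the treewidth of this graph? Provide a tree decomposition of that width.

Treewidth 2.
Bags: B1 = {1, 5, 7}  B2 = {2, 5, 7}  B3 = {5, 6, 7}  B4 = {3, 5, 7}  B5 = {4, 5, 7}  B6 = {5, 7, 8}  B7 = {5, 7, 9}
Tree: B1–B2, B1–B3, B1–B4, B2–B5, B3–B6, B2–B7

Every bag has size at most 3, so the width is 3 − 1 = 2 and tw(G) ≤ 2. For the lower bound, the 3 vertices {1, 5, 7} are pairwise adjacent, and any tree decomposition puts a clique entirely inside one bag — forcing width ≥ 2. Combining the bounds, tw(G) = 2.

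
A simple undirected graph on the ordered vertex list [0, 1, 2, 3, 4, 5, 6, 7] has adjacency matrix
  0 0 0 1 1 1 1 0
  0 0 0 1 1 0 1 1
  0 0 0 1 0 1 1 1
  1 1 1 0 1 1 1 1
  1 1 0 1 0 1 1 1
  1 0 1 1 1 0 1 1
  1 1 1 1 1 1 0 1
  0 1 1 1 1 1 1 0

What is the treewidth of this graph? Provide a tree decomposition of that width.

Treewidth 4.
Bags: B1 = {2, 3, 5, 6, 7}  B2 = {3, 4, 5, 6, 7}  B3 = {1, 3, 4, 6, 7}  B4 = {0, 3, 4, 5, 6}
Tree: B1–B2, B2–B3, B2–B4

Every bag has size at most 5, so the width is 5 − 1 = 4 and tw(G) ≤ 4. On the other hand G contains the 5-clique {2, 3, 5, 6, 7}. A clique must lie in a single bag of any decomposition, so no decomposition can have width below 4. The upper and lower bounds meet at 4, so that is the treewidth.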